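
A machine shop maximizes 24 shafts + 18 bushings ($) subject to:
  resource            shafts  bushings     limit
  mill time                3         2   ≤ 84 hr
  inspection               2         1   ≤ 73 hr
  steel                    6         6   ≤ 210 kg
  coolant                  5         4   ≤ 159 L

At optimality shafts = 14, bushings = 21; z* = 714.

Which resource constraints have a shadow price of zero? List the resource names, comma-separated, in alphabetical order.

mill time: 84/84 (binding)
inspection: 49/73 (slack 24)
steel: 210/210 (binding)
coolant: 154/159 (slack 5)
By complementary slackness, a constraint with positive slack has shadow price 0 → coolant, inspection.

coolant, inspection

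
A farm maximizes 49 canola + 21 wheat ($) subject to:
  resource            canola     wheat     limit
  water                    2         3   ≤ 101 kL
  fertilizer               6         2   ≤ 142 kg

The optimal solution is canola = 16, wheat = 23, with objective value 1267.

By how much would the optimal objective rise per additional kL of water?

At the optimum: water uses 101 of 101 (binding); fertilizer uses 142 of 142 (binding).
Dual feasibility on the basic columns requires 2·y_water + 6·y_fertilizer = 49, 3·y_water + 2·y_fertilizer = 21.
Solving: y_water = 2, y_fertilizer = 7.5.
Shadow price of water = 2.

2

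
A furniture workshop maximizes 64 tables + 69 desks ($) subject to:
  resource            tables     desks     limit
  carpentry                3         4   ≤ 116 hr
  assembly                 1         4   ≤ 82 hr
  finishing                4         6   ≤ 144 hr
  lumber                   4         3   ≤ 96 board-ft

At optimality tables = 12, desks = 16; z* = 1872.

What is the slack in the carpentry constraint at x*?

16

carpentry used = 3·12 + 4·16 = 100; slack = 116 − 100 = 16.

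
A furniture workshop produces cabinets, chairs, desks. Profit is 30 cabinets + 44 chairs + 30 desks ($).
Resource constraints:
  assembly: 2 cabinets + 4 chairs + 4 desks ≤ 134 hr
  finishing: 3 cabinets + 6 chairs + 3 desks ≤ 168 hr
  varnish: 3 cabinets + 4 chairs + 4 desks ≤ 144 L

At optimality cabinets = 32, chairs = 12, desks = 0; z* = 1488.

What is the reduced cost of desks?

At the optimum: assembly uses 112 of 134 (slack = 22); finishing uses 168 of 168 (binding); varnish uses 144 of 144 (binding).
By complementary slackness, y = 0 for the non-binding constraint.
The binding rows give the dual system: 3·y_finishing + 3·y_varnish = 30 and 6·y_finishing + 4·y_varnish = 44.
Solving: y_finishing = 2, y_varnish = 8.
Reduced cost of desks: c₃ − yᵀa₃ = 30 − (2·3 + 8·4) = 30 − 38 = -8.

-8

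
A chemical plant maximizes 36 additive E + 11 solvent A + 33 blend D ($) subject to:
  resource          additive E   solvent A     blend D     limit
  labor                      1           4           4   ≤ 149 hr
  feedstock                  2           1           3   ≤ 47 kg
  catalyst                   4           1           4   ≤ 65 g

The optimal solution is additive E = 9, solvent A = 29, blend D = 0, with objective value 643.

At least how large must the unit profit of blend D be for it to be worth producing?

Binding: feedstock and catalyst. Non-binding: labor (24 unused).
Slack constraints have shadow price 0 (complementary slackness).
From A_Bᵀ y = c: 2·y_feedstock + 4·y_catalyst = 36; 1·y_feedstock + 1·y_catalyst = 11.
→ y_feedstock = 4 and y_catalyst = 7.
blend D enters the basis when its profit ≥ yᵀa₃ = 4·3 + 7·4 = 40.

40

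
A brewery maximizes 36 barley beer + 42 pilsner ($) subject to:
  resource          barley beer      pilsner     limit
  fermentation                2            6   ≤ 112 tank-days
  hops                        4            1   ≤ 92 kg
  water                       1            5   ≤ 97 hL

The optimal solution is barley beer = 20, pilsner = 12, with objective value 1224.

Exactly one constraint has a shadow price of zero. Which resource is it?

fermentation: 112/112 (binding)
hops: 92/92 (binding)
water: 80/97 (slack 17)
By complementary slackness, a constraint with positive slack has shadow price 0 → water.

water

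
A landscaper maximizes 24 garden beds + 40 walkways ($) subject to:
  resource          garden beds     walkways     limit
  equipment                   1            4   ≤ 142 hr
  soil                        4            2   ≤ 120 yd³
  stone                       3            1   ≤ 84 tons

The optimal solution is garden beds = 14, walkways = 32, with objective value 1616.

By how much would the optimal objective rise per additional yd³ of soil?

4

Check each constraint at x*: equipment 142/142 (tight); soil 120/120 (tight); stone 74/84 (slack 10).
Slack constraints have shadow price 0 (complementary slackness).
Dual feasibility on the basic columns requires 1·y_equipment + 4·y_soil = 24, 4·y_equipment + 2·y_soil = 40.
→ y_equipment = 8 and y_soil = 4.
Shadow price of soil = 4.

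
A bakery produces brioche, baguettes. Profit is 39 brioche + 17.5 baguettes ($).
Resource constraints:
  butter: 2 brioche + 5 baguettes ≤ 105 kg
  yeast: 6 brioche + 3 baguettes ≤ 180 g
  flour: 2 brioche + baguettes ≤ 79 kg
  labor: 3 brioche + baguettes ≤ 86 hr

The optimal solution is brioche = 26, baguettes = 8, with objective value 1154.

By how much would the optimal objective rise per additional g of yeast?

Check each constraint at x*: butter 92/105 (slack 13); yeast 180/180 (tight); flour 60/79 (slack 19); labor 86/86 (tight).
By complementary slackness, y = 0 for the non-binding constraints.
Dual feasibility on the basic columns requires 6·y_yeast + 3·y_labor = 39, 3·y_yeast + 1·y_labor = 17.5.
Solving: y_yeast = 4.5, y_labor = 4.
Shadow price of yeast = 4.5.

4.5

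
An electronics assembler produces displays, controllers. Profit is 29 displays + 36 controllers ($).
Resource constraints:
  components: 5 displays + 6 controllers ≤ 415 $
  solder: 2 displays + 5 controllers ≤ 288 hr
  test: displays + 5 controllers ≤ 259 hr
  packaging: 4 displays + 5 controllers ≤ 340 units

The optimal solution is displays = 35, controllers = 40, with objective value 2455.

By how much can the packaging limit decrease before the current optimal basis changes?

Binding constraints: components, packaging. The basis is B = [[5,6],[4,5]] with det 1.
Per unit decrease in packaging, x* moves by d = (6, -5).
The basis stays optimal until controllers reaches 0; allowable decrease = 8 units.

8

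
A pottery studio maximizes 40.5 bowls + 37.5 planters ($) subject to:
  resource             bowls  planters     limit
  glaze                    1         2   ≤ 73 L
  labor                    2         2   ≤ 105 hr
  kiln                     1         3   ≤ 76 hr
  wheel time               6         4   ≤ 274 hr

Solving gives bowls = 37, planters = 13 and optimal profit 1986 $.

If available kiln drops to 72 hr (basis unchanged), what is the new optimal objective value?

1968

At the optimum: glaze uses 63 of 73 (slack = 10); labor uses 100 of 105 (slack = 5); kiln uses 76 of 76 (binding); wheel time uses 274 of 274 (binding).
Slack constraints have shadow price 0 (complementary slackness).
From A_Bᵀ y = c: 1·y_kiln + 6·y_wheel time = 40.5; 3·y_kiln + 4·y_wheel time = 37.5.
→ y_kiln = 4.5 and y_wheel time = 6.
Δz = y_kiln·Δb = 4.5 × (-4) = -18, so new z* = 1986 − 18 = 1968.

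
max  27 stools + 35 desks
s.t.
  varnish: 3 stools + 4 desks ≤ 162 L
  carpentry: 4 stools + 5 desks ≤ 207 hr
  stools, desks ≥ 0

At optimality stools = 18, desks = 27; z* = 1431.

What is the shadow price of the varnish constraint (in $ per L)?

5

Check each constraint at x*: varnish 162/162 (tight); carpentry 207/207 (tight).
The binding rows give the dual system: 3·y_varnish + 4·y_carpentry = 27 and 4·y_varnish + 5·y_carpentry = 35.
Solving: y_varnish = 5, y_carpentry = 3.
Shadow price of varnish = 5.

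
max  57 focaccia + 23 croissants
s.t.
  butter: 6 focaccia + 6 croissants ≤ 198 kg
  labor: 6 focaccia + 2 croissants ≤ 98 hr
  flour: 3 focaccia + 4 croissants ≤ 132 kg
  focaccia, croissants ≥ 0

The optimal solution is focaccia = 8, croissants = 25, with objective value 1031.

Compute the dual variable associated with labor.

At the optimum: butter uses 198 of 198 (binding); labor uses 98 of 98 (binding); flour uses 124 of 132 (slack = 8).
By complementary slackness, y = 0 for the non-binding constraint.
From A_Bᵀ y = c: 6·y_butter + 6·y_labor = 57; 6·y_butter + 2·y_labor = 23.
→ y_butter = 1 and y_labor = 8.5.
Shadow price of labor = 8.5.

8.5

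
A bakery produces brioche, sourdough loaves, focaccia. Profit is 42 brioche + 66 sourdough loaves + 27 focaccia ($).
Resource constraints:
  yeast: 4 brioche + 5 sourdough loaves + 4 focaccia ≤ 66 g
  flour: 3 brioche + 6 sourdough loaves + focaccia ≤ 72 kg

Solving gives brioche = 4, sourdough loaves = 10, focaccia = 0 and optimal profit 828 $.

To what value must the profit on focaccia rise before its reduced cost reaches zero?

30

Both yeast and flour are binding at x*.
Dual feasibility on the basic columns requires 4·y_yeast + 3·y_flour = 42, 5·y_yeast + 6·y_flour = 66.
This yields shadow prices y_yeast = 6, y_flour = 6.
focaccia enters the basis when its profit ≥ yᵀa₃ = 6·4 + 6·1 = 30.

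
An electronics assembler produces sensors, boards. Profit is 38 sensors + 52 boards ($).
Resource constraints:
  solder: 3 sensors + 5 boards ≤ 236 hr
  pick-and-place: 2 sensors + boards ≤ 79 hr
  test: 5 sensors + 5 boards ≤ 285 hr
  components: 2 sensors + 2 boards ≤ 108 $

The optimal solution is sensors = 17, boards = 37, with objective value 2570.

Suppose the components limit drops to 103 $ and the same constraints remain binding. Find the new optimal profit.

2527.5

Check each constraint at x*: solder 236/236 (tight); pick-and-place 71/79 (slack 8); test 270/285 (slack 15); components 108/108 (tight).
By complementary slackness, y = 0 for the non-binding constraints.
From A_Bᵀ y = c: 3·y_solder + 2·y_components = 38; 5·y_solder + 2·y_components = 52.
Solving: y_solder = 7, y_components = 8.5.
Δz = y_components·Δb = 8.5 × (-5) = -42.5, so new z* = 2570 − 42.5 = 2527.5.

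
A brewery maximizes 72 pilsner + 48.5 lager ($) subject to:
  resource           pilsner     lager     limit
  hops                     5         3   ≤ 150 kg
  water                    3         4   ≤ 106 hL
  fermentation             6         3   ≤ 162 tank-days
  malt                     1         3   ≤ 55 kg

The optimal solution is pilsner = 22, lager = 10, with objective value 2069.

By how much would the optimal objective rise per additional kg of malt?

Binding: water and fermentation. Non-binding: hops (10 unused), malt (3 unused).
Since hops, malt are not tight, their duals are 0.
Dual feasibility on the basic columns requires 3·y_water + 6·y_fermentation = 72, 4·y_water + 3·y_fermentation = 48.5.
→ y_water = 5 and y_fermentation = 9.5.
Shadow price of malt = 0.

0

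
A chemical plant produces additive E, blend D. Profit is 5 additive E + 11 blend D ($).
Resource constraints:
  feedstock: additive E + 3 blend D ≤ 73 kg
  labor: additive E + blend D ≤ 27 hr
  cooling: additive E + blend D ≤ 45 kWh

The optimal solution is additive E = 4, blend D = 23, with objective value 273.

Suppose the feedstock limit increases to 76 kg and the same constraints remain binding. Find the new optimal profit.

Check each constraint at x*: feedstock 73/73 (tight); labor 27/27 (tight); cooling 27/45 (slack 18).
Since cooling is not tight, its dual is 0.
The binding rows give the dual system: 1·y_feedstock + 1·y_labor = 5 and 3·y_feedstock + 1·y_labor = 11.
Solving: y_feedstock = 3, y_labor = 2.
Δz = y_feedstock·Δb = 3 × (3) = 9, so new z* = 273 + 9 = 282.

282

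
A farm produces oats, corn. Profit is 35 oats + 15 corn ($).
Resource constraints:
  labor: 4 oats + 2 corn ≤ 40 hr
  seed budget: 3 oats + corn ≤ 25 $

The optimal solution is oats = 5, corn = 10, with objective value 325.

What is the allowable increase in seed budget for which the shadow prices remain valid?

Binding constraints: labor, seed budget. The basis is B = [[4,2],[3,1]] with det -2.
Per unit increase in seed budget, x* moves by d = (1, -2).
The basis stays optimal until corn reaches 0; allowable increase = 5 $.

5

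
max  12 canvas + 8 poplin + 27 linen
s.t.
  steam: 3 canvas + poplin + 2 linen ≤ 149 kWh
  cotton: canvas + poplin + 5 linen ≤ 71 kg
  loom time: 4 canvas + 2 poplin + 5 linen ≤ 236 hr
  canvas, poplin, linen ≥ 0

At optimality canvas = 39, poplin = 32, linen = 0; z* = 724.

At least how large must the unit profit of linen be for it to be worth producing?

34

Check each constraint at x*: steam 149/149 (tight); cotton 71/71 (tight); loom time 220/236 (slack 16).
Since loom time is not tight, its dual is 0.
Dual feasibility on the basic columns requires 3·y_steam + 1·y_cotton = 12, 1·y_steam + 1·y_cotton = 8.
Solving: y_steam = 2, y_cotton = 6.
linen enters the basis when its profit ≥ yᵀa₃ = 2·2 + 6·5 = 34.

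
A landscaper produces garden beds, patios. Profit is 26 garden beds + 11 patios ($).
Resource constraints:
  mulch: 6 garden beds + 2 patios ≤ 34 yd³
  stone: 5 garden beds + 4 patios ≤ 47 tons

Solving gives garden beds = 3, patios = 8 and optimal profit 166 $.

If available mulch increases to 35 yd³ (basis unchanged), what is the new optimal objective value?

169.5

Both mulch and stone are binding at x*.
Dual feasibility on the basic columns requires 6·y_mulch + 5·y_stone = 26, 2·y_mulch + 4·y_stone = 11.
Solving: y_mulch = 3.5, y_stone = 1.
Δz = y_mulch·Δb = 3.5 × (1) = 3.5, so new z* = 166 + 3.5 = 169.5.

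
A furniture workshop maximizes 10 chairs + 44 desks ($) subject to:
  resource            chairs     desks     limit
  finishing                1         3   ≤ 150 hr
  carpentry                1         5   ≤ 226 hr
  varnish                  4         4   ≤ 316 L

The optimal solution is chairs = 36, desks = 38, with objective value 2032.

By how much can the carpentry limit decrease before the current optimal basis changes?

Binding constraints: finishing, carpentry. The basis is B = [[1,3],[1,5]] with det 2.
Per unit decrease in carpentry, x* moves by d = (1.5, -0.5).
The basis stays optimal until varnish becomes binding; allowable decrease = 5 hr.

5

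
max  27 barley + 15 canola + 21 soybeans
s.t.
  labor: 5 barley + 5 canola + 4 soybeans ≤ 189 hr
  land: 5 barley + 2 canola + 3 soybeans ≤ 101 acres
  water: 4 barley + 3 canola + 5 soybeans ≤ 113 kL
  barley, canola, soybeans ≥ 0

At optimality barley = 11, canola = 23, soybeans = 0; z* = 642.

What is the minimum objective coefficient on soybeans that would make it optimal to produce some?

At the optimum: labor uses 170 of 189 (slack = 19); land uses 101 of 101 (binding); water uses 113 of 113 (binding).
By complementary slackness, y = 0 for the non-binding constraint.
From A_Bᵀ y = c: 5·y_land + 4·y_water = 27; 2·y_land + 3·y_water = 15.
Solving: y_land = 3, y_water = 3.
soybeans enters the basis when its profit ≥ yᵀa₃ = 3·3 + 3·5 = 24.

24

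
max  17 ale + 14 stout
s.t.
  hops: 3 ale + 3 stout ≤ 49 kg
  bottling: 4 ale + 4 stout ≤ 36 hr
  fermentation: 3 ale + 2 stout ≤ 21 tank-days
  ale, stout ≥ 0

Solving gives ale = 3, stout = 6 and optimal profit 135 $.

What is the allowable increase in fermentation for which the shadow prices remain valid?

6

Binding constraints: bottling, fermentation. The basis is B = [[4,4],[3,2]] with det -4.
Per unit increase in fermentation, x* moves by d = (1, -1).
The basis stays optimal until stout reaches 0; allowable increase = 6 tank-days.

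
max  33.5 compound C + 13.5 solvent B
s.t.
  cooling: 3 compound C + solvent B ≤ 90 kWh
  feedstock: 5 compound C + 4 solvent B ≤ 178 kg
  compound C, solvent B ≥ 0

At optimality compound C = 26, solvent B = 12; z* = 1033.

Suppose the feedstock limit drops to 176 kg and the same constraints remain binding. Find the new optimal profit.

1031

Check each constraint at x*: cooling 90/90 (tight); feedstock 178/178 (tight).
Dual feasibility on the basic columns requires 3·y_cooling + 5·y_feedstock = 33.5, 1·y_cooling + 4·y_feedstock = 13.5.
Solving: y_cooling = 9.5, y_feedstock = 1.
Δz = y_feedstock·Δb = 1 × (-2) = -2, so new z* = 1033 − 2 = 1031.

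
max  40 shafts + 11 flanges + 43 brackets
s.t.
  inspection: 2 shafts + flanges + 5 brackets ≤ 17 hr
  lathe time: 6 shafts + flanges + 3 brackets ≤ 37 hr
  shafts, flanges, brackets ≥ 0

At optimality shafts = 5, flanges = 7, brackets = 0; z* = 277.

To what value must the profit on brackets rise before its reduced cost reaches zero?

At the optimum: inspection uses 17 of 17 (binding); lathe time uses 37 of 37 (binding).
From A_Bᵀ y = c: 2·y_inspection + 6·y_lathe time = 40; 1·y_inspection + 1·y_lathe time = 11.
Solving: y_inspection = 6.5, y_lathe time = 4.5.
brackets enters the basis when its profit ≥ yᵀa₃ = 6.5·5 + 4.5·3 = 46.

46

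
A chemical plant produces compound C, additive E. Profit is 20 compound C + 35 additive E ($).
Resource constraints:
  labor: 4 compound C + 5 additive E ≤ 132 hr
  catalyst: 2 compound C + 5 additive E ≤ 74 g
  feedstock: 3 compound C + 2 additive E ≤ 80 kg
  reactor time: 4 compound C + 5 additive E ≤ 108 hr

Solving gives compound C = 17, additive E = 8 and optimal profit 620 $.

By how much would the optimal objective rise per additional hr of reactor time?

3

Binding: catalyst and reactor time. Non-binding: labor (24 unused), feedstock (13 unused).
Since labor, feedstock are not tight, their duals are 0.
Dual feasibility on the basic columns requires 2·y_catalyst + 4·y_reactor time = 20, 5·y_catalyst + 5·y_reactor time = 35.
This yields shadow prices y_catalyst = 4, y_reactor time = 3.
Shadow price of reactor time = 3.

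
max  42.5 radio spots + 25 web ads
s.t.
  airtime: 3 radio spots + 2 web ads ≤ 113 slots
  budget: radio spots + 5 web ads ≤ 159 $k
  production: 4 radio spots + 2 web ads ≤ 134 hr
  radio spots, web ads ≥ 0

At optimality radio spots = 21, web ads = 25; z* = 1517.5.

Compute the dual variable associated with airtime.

Binding: airtime and production. Non-binding: budget (13 unused).
By complementary slackness, y = 0 for the non-binding constraint.
The binding rows give the dual system: 3·y_airtime + 4·y_production = 42.5 and 2·y_airtime + 2·y_production = 25.
This yields shadow prices y_airtime = 7.5, y_production = 5.
Shadow price of airtime = 7.5.

7.5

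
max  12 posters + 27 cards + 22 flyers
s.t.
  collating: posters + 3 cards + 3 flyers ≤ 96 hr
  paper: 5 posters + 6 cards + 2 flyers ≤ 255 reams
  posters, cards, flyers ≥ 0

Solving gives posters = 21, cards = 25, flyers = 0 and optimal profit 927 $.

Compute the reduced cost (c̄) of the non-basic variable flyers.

Check each constraint at x*: collating 96/96 (tight); paper 255/255 (tight).
The binding rows give the dual system: 1·y_collating + 5·y_paper = 12 and 3·y_collating + 6·y_paper = 27.
→ y_collating = 7 and y_paper = 1.
Reduced cost of flyers: c₃ − yᵀa₃ = 22 − (7·3 + 1·2) = 22 − 23 = -1.

-1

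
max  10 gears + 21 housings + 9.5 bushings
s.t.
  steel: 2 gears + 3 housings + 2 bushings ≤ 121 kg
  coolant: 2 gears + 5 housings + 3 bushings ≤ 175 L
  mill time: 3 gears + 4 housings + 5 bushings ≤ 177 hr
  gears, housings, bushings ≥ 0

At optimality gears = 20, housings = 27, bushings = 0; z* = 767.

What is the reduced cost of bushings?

-3.5

Check each constraint at x*: steel 121/121 (tight); coolant 175/175 (tight); mill time 168/177 (slack 9).
By complementary slackness, y = 0 for the non-binding constraint.
The binding rows give the dual system: 2·y_steel + 2·y_coolant = 10 and 3·y_steel + 5·y_coolant = 21.
→ y_steel = 2 and y_coolant = 3.
Reduced cost of bushings: c₃ − yᵀa₃ = 9.5 − (2·2 + 3·3) = 9.5 − 13 = -3.5.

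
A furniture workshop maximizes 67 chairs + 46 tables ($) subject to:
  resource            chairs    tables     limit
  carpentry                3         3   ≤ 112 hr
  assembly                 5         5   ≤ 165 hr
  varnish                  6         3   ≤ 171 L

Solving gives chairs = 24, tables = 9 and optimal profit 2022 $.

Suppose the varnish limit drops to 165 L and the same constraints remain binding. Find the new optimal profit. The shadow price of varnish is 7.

1980

Δb = -6, so new z* = 2022 + (7)·(-6) = 2022 − 42 = 1980.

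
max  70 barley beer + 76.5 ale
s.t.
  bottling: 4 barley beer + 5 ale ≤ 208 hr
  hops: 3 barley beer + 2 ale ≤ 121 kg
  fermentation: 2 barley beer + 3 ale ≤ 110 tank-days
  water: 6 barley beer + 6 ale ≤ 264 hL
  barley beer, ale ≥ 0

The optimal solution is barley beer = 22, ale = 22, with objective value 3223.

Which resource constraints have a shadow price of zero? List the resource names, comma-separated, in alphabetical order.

bottling: 198/208 (slack 10)
hops: 110/121 (slack 11)
fermentation: 110/110 (binding)
water: 264/264 (binding)
By complementary slackness, a constraint with positive slack has shadow price 0 → bottling, hops.

bottling, hops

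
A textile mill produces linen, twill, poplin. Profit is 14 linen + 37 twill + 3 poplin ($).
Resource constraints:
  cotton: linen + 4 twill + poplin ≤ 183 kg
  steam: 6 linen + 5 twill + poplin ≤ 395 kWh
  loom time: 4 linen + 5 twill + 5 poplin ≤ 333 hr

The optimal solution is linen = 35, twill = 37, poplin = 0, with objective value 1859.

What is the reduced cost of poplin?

-6

Binding: cotton and steam. Non-binding: loom time (8 unused).
Slack constraints have shadow price 0 (complementary slackness).
Dual feasibility on the basic columns requires 1·y_cotton + 6·y_steam = 14, 4·y_cotton + 5·y_steam = 37.
This yields shadow prices y_cotton = 8, y_steam = 1.
Reduced cost of poplin: c₃ − yᵀa₃ = 3 − (8·1 + 1·1) = 3 − 9 = -6.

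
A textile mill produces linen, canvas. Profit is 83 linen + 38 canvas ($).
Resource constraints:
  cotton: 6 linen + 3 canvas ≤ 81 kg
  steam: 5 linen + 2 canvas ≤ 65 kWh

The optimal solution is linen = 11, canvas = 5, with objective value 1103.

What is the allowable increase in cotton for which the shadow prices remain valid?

Binding constraints: cotton, steam. The basis is B = [[6,3],[5,2]] with det -3.
Per unit increase in cotton, x* moves by d = (-0.6667, 1.6667).
The basis stays optimal until linen reaches 0; allowable increase = 16.5 kg.

16.5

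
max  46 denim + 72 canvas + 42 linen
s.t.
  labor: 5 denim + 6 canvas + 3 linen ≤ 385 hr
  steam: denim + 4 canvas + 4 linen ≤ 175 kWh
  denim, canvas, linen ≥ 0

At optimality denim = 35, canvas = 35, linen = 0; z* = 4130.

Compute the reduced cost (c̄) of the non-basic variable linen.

-6

Check each constraint at x*: labor 385/385 (tight); steam 175/175 (tight).
From A_Bᵀ y = c: 5·y_labor + 1·y_steam = 46; 6·y_labor + 4·y_steam = 72.
→ y_labor = 8 and y_steam = 6.
Reduced cost of linen: c₃ − yᵀa₃ = 42 − (8·3 + 6·4) = 42 − 48 = -6.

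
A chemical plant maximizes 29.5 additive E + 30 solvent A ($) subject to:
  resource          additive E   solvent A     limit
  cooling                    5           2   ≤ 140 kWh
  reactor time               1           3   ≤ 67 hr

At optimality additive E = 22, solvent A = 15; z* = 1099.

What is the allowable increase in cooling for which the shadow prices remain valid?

Binding constraints: cooling, reactor time. The basis is B = [[5,2],[1,3]] with det 13.
Per unit increase in cooling, x* moves by d = (0.2308, -0.0769).
The basis stays optimal until solvent A reaches 0; allowable increase = 195 kWh.

195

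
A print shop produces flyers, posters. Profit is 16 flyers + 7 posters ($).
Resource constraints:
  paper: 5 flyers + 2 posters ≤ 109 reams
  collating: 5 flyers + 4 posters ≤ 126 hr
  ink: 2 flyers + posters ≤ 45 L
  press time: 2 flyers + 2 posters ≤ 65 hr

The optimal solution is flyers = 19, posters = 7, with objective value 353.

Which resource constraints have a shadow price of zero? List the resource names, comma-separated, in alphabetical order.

collating, press time

paper: 109/109 (binding)
collating: 123/126 (slack 3)
ink: 45/45 (binding)
press time: 52/65 (slack 13)
By complementary slackness, a constraint with positive slack has shadow price 0 → collating, press time.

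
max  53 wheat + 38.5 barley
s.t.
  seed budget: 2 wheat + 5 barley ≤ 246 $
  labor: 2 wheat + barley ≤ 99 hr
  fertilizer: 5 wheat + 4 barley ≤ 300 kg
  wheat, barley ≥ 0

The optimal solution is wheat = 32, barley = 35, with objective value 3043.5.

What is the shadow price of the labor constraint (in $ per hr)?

6.5

At the optimum: seed budget uses 239 of 246 (slack = 7); labor uses 99 of 99 (binding); fertilizer uses 300 of 300 (binding).
By complementary slackness, y = 0 for the non-binding constraint.
From A_Bᵀ y = c: 2·y_labor + 5·y_fertilizer = 53; 1·y_labor + 4·y_fertilizer = 38.5.
→ y_labor = 6.5 and y_fertilizer = 8.
Shadow price of labor = 6.5.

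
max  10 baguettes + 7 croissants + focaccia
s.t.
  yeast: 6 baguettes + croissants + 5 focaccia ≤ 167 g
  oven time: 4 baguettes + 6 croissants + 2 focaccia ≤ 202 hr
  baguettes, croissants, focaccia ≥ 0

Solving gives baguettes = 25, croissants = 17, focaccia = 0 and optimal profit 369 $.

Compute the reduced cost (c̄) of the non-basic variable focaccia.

Check each constraint at x*: yeast 167/167 (tight); oven time 202/202 (tight).
Dual feasibility on the basic columns requires 6·y_yeast + 4·y_oven time = 10, 1·y_yeast + 6·y_oven time = 7.
Solving: y_yeast = 1, y_oven time = 1.
Reduced cost of focaccia: c₃ − yᵀa₃ = 1 − (1·5 + 1·2) = 1 − 7 = -6.

-6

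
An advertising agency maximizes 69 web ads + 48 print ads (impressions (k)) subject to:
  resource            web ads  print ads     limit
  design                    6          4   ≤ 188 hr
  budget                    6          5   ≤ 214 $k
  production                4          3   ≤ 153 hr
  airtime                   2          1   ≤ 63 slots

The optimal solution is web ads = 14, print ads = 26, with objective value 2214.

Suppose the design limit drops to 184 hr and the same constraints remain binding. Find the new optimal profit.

2176

At the optimum: design uses 188 of 188 (binding); budget uses 214 of 214 (binding); production uses 134 of 153 (slack = 19); airtime uses 54 of 63 (slack = 9).
By complementary slackness, y = 0 for the non-binding constraints.
Dual feasibility on the basic columns requires 6·y_design + 6·y_budget = 69, 4·y_design + 5·y_budget = 48.
This yields shadow prices y_design = 9.5, y_budget = 2.
Δz = y_design·Δb = 9.5 × (-4) = -38, so new z* = 2214 − 38 = 2176.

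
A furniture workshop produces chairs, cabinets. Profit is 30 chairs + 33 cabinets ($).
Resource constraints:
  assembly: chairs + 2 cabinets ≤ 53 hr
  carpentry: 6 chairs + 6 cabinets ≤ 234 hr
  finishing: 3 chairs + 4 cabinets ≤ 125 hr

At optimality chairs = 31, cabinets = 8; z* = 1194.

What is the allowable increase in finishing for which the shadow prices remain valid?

6

Binding constraints: carpentry, finishing. The basis is B = [[6,6],[3,4]] with det 6.
Per unit increase in finishing, x* moves by d = (-1, 1).
The basis stays optimal until assembly becomes binding; allowable increase = 6 hr.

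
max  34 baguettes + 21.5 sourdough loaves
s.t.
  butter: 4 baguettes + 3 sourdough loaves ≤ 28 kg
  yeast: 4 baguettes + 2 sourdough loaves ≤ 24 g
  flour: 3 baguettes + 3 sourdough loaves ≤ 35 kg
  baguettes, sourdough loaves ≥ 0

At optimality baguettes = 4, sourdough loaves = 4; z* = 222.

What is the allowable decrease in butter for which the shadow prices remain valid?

Binding constraints: butter, yeast. The basis is B = [[4,3],[4,2]] with det -4.
Per unit decrease in butter, x* moves by d = (0.5, -1).
The basis stays optimal until sourdough loaves reaches 0; allowable decrease = 4 kg.

4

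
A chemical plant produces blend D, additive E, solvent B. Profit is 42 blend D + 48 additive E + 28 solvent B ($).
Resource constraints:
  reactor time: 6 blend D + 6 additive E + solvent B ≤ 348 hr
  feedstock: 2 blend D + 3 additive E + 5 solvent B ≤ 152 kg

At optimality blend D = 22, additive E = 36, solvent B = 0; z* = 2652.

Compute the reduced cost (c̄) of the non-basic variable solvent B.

-7

Both reactor time and feedstock are binding at x*.
Dual feasibility on the basic columns requires 6·y_reactor time + 2·y_feedstock = 42, 6·y_reactor time + 3·y_feedstock = 48.
Solving: y_reactor time = 5, y_feedstock = 6.
Reduced cost of solvent B: c₃ − yᵀa₃ = 28 − (5·1 + 6·5) = 28 − 35 = -7.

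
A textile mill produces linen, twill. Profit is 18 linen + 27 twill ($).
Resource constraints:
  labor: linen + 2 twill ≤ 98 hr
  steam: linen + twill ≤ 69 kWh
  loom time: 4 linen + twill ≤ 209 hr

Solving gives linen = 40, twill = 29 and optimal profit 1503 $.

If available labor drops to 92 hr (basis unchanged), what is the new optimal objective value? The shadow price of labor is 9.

1449

Δb = -6, so new z* = 1503 + (9)·(-6) = 1503 − 54 = 1449.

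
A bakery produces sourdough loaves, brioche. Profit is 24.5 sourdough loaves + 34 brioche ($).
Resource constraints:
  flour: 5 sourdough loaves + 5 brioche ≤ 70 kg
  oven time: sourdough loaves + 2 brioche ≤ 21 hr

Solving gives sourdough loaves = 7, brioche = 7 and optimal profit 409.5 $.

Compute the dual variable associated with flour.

3

At the optimum: flour uses 70 of 70 (binding); oven time uses 21 of 21 (binding).
From A_Bᵀ y = c: 5·y_flour + 1·y_oven time = 24.5; 5·y_flour + 2·y_oven time = 34.
This yields shadow prices y_flour = 3, y_oven time = 9.5.
Shadow price of flour = 3.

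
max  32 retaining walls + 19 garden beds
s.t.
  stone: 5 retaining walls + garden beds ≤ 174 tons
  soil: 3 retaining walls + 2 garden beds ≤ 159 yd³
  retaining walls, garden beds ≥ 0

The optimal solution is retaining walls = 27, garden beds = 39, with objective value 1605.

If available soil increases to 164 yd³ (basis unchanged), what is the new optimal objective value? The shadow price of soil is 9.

1650

Δb = 5, so new z* = 1605 + (9)·(5) = 1605 + 45 = 1650.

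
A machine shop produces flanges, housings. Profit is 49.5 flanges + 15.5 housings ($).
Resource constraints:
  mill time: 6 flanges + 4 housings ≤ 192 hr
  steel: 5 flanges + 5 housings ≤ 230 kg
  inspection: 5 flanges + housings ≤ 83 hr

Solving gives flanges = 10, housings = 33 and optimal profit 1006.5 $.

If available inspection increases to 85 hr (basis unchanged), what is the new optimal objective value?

1021.5

Check each constraint at x*: mill time 192/192 (tight); steel 215/230 (slack 15); inspection 83/83 (tight).
Slack constraints have shadow price 0 (complementary slackness).
From A_Bᵀ y = c: 6·y_mill time + 5·y_inspection = 49.5; 4·y_mill time + 1·y_inspection = 15.5.
→ y_mill time = 2 and y_inspection = 7.5.
Δz = y_inspection·Δb = 7.5 × (2) = 15, so new z* = 1006.5 + 15 = 1021.5.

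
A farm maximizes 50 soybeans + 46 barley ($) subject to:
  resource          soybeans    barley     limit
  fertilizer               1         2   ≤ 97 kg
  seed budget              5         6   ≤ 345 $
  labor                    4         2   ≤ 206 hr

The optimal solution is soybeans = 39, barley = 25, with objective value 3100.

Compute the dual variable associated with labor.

5

Check each constraint at x*: fertilizer 89/97 (slack 8); seed budget 345/345 (tight); labor 206/206 (tight).
Since fertilizer is not tight, its dual is 0.
From A_Bᵀ y = c: 5·y_seed budget + 4·y_labor = 50; 6·y_seed budget + 2·y_labor = 46.
Solving: y_seed budget = 6, y_labor = 5.
Shadow price of labor = 5.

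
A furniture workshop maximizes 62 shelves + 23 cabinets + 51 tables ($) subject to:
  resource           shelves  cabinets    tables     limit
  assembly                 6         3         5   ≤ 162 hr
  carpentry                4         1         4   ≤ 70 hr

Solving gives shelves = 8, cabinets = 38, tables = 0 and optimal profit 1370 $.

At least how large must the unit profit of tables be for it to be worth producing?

57

Both assembly and carpentry are binding at x*.
From A_Bᵀ y = c: 6·y_assembly + 4·y_carpentry = 62; 3·y_assembly + 1·y_carpentry = 23.
Solving: y_assembly = 5, y_carpentry = 8.
tables enters the basis when its profit ≥ yᵀa₃ = 5·5 + 8·4 = 57.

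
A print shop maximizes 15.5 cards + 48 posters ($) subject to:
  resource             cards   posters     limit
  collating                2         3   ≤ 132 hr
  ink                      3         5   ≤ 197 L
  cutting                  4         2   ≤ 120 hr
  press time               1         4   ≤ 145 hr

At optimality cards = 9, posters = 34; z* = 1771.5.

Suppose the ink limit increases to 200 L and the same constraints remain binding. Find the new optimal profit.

Check each constraint at x*: collating 120/132 (slack 12); ink 197/197 (tight); cutting 104/120 (slack 16); press time 145/145 (tight).
Since collating, cutting are not tight, their duals are 0.
The binding rows give the dual system: 3·y_ink + 1·y_press time = 15.5 and 5·y_ink + 4·y_press time = 48.
Solving: y_ink = 2, y_press time = 9.5.
Δz = y_ink·Δb = 2 × (3) = 6, so new z* = 1771.5 + 6 = 1777.5.

1777.5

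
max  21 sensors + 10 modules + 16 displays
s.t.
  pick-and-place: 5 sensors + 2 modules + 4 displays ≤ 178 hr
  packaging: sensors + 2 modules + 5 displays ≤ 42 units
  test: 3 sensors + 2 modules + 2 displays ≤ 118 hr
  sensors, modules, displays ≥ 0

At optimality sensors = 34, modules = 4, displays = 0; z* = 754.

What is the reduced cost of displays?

At the optimum: pick-and-place uses 178 of 178 (binding); packaging uses 42 of 42 (binding); test uses 110 of 118 (slack = 8).
Since test is not tight, its dual is 0.
From A_Bᵀ y = c: 5·y_pick-and-place + 1·y_packaging = 21; 2·y_pick-and-place + 2·y_packaging = 10.
→ y_pick-and-place = 4 and y_packaging = 1.
Reduced cost of displays: c₃ − yᵀa₃ = 16 − (4·4 + 1·5) = 16 − 21 = -5.

-5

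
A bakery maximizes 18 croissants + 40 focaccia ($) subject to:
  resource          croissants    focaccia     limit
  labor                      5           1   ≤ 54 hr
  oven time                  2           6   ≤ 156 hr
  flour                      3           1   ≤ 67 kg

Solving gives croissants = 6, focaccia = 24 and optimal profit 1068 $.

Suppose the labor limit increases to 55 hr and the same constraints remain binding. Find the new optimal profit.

1069

At the optimum: labor uses 54 of 54 (binding); oven time uses 156 of 156 (binding); flour uses 42 of 67 (slack = 25).
By complementary slackness, y = 0 for the non-binding constraint.
From A_Bᵀ y = c: 5·y_labor + 2·y_oven time = 18; 1·y_labor + 6·y_oven time = 40.
This yields shadow prices y_labor = 1, y_oven time = 6.5.
Δz = y_labor·Δb = 1 × (1) = 1, so new z* = 1068 + 1 = 1069.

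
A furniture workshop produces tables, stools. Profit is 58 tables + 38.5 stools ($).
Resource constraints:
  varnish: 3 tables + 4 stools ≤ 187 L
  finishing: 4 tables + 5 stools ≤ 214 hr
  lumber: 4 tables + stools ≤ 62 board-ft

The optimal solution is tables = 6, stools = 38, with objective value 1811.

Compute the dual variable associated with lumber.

8.5

Binding: finishing and lumber. Non-binding: varnish (17 unused).
Slack constraints have shadow price 0 (complementary slackness).
Dual feasibility on the basic columns requires 4·y_finishing + 4·y_lumber = 58, 5·y_finishing + 1·y_lumber = 38.5.
Solving: y_finishing = 6, y_lumber = 8.5.
Shadow price of lumber = 8.5.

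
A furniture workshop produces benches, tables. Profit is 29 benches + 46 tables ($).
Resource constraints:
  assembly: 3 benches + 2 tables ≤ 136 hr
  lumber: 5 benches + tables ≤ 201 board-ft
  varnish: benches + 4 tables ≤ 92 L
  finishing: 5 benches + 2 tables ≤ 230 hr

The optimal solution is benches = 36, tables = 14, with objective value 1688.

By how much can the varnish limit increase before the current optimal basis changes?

Binding constraints: assembly, varnish. The basis is B = [[3,2],[1,4]] with det 10.
Per unit increase in varnish, x* moves by d = (-0.2, 0.3).
The basis stays optimal until benches reaches 0; allowable increase = 180 L.

180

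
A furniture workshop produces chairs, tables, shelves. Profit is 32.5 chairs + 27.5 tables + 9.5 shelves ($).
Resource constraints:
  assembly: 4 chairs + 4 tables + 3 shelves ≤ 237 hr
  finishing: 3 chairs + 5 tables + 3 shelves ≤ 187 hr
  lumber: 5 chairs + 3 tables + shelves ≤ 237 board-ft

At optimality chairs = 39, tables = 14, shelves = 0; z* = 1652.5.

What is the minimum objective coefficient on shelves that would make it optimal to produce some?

12.5

Check each constraint at x*: assembly 212/237 (slack 25); finishing 187/187 (tight); lumber 237/237 (tight).
Since assembly is not tight, its dual is 0.
The binding rows give the dual system: 3·y_finishing + 5·y_lumber = 32.5 and 5·y_finishing + 3·y_lumber = 27.5.
→ y_finishing = 2.5 and y_lumber = 5.
shelves enters the basis when its profit ≥ yᵀa₃ = 2.5·3 + 5·1 = 12.5.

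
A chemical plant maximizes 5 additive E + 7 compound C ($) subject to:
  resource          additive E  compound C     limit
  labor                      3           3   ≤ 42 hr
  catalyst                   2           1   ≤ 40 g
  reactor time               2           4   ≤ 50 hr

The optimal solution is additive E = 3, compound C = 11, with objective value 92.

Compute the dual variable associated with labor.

Binding: labor and reactor time. Non-binding: catalyst (23 unused).
Slack constraints have shadow price 0 (complementary slackness).
The binding rows give the dual system: 3·y_labor + 2·y_reactor time = 5 and 3·y_labor + 4·y_reactor time = 7.
This yields shadow prices y_labor = 1, y_reactor time = 1.
Shadow price of labor = 1.

1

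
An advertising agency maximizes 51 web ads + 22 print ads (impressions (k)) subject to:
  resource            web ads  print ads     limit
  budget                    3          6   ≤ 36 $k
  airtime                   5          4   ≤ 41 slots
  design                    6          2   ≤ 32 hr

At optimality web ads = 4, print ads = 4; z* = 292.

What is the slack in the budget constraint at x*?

budget used = 3·4 + 6·4 = 36; slack = 36 − 36 = 0.

0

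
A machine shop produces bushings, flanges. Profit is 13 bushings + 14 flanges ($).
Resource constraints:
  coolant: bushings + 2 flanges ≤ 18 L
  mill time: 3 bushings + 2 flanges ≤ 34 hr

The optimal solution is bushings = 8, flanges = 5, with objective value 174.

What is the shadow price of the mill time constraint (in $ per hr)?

3

At the optimum: coolant uses 18 of 18 (binding); mill time uses 34 of 34 (binding).
The binding rows give the dual system: 1·y_coolant + 3·y_mill time = 13 and 2·y_coolant + 2·y_mill time = 14.
→ y_coolant = 4 and y_mill time = 3.
Shadow price of mill time = 3.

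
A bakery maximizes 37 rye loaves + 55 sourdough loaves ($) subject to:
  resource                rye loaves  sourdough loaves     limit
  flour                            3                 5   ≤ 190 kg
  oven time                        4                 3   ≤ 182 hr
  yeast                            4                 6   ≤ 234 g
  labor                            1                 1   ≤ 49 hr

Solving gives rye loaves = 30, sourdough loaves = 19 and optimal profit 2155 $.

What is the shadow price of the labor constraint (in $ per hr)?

1

Check each constraint at x*: flour 185/190 (slack 5); oven time 177/182 (slack 5); yeast 234/234 (tight); labor 49/49 (tight).
By complementary slackness, y = 0 for the non-binding constraints.
The binding rows give the dual system: 4·y_yeast + 1·y_labor = 37 and 6·y_yeast + 1·y_labor = 55.
→ y_yeast = 9 and y_labor = 1.
Shadow price of labor = 1.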